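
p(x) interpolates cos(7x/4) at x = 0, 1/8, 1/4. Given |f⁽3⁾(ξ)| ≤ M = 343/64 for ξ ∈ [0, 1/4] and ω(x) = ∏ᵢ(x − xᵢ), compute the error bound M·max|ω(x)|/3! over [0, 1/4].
343*sqrt(3)/884736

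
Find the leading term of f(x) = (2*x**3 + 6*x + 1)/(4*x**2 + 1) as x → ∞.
x/2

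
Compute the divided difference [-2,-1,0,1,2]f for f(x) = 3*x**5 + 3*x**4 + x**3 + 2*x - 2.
3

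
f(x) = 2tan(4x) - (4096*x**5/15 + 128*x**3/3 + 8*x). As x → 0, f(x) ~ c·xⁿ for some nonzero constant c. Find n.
7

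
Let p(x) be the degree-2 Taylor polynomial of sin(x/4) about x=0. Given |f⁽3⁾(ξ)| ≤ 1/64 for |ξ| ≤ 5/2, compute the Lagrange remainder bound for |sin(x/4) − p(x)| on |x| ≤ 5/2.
125/3072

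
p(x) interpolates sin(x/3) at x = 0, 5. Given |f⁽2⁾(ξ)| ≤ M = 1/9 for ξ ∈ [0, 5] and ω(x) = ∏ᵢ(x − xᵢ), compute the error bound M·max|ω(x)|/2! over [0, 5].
25/72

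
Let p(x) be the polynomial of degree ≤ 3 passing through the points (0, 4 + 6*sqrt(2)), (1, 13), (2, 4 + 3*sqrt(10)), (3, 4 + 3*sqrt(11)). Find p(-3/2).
-1637/16 - 105*sqrt(11)/16 + 315*sqrt(2)/8 + 405*sqrt(10)/16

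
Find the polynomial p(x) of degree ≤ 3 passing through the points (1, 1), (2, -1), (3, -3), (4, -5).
3 - 2*x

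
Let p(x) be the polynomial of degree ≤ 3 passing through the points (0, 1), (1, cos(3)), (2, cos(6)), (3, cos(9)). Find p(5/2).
5*cos(9)/16 + 1/16 - 5*cos(3)/16 + 15*cos(6)/16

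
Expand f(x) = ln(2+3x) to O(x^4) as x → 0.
log(2) + 3*x/2 - 9*x**2/8 + 9*x**3/8 + O(x**4)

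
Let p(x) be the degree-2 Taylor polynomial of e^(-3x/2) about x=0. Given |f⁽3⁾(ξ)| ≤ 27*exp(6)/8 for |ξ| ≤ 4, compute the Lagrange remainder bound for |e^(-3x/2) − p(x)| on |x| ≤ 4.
36*exp(6)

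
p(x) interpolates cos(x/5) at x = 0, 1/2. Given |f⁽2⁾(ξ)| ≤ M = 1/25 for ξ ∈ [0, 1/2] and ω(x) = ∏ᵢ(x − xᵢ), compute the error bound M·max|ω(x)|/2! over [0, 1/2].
1/800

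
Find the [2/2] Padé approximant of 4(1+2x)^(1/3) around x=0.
(112*x**2/27 + 28*x/3 + 4)/(10*x**2/27 + 5*x/3 + 1)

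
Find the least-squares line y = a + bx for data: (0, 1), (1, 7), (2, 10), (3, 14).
a = 17/10, b = 21/5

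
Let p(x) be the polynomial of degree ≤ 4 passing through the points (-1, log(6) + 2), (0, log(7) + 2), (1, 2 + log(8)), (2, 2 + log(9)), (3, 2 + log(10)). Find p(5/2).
2 + log(9*2**(19/32)*3**(19/128)*5**(35/128)*7**(7/32)/4)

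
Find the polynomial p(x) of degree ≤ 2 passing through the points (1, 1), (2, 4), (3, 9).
x**2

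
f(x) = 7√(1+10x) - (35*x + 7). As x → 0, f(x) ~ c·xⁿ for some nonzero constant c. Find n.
2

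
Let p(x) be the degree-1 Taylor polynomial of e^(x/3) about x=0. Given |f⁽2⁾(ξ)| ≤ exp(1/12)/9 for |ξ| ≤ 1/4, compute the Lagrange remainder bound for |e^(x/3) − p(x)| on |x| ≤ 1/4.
exp(1/12)/288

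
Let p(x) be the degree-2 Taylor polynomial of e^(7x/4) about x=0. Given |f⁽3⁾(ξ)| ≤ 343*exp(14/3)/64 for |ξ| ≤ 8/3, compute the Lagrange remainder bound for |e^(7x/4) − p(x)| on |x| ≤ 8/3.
1372*exp(14/3)/81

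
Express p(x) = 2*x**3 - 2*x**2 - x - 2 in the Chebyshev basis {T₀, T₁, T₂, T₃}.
(-3)T₀ + (1/2)T₁ - T₂ + (1/2)T₃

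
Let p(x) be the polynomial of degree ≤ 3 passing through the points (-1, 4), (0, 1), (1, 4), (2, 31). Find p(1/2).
5/8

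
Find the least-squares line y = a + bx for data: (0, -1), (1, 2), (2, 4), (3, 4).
a = -3/10, b = 17/10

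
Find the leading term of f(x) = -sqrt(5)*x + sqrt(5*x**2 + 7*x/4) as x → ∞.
7*sqrt(5)/40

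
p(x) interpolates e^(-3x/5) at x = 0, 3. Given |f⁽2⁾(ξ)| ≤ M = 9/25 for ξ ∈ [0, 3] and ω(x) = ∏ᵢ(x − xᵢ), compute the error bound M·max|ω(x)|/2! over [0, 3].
81/200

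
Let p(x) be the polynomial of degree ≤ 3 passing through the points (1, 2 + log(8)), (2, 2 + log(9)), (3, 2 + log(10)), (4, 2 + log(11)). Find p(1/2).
2 + log(640*11**(11/16)*2**(7/8)*3**(5/8)*5**(5/16)/2673)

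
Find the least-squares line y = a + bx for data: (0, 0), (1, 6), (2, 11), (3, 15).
a = 1/2, b = 5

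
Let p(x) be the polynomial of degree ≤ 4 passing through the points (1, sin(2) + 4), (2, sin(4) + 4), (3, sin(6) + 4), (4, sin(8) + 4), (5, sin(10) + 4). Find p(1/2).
-45*sin(8)/32 + 189*sin(6)/64 + 35*sin(10)/128 + 315*sin(2)/128 - 105*sin(4)/32 + 4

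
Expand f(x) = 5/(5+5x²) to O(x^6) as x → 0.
1 - x**2 + x**4 + O(x**6)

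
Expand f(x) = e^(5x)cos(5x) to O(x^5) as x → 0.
1 + 5*x - 125*x**3/3 - 625*x**4/6 + O(x**5)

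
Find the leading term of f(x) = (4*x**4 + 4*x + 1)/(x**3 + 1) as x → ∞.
4*x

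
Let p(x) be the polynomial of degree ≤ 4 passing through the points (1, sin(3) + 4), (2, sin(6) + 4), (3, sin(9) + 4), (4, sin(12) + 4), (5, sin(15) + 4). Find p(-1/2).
1155*sin(3)/128 + 315*sin(15)/128 + 4 - 693*sin(6)/32 - 385*sin(12)/32 + 1485*sin(9)/64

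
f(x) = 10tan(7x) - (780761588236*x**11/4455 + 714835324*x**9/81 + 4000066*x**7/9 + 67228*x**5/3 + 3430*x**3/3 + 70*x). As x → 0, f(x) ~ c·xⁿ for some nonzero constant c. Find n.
13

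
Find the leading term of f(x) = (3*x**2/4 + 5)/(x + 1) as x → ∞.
3*x/4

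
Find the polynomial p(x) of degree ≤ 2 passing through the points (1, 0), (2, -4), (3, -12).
-2*x**2 + 2*x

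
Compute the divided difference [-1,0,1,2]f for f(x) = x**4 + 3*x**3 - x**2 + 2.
5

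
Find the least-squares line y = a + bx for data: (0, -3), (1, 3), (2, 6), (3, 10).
a = -23/10, b = 21/5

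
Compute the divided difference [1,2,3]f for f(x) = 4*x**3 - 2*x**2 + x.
22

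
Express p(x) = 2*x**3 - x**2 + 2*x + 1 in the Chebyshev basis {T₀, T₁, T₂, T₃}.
(1/2)T₀ + (7/2)T₁ + (-1/2)T₂ + (1/2)T₃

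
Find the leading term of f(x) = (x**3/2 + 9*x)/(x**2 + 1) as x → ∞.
x/2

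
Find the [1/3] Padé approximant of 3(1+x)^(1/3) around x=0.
(5*x/2 + 3)/(x**3/81 - x**2/18 + x/2 + 1)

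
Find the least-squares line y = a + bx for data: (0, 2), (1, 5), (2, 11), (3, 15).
a = 3/2, b = 9/2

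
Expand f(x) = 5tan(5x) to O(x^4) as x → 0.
25*x + 625*x**3/3 + O(x**4)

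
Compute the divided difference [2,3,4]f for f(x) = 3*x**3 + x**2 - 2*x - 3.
28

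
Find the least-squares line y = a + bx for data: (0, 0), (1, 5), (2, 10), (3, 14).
a = 1/5, b = 47/10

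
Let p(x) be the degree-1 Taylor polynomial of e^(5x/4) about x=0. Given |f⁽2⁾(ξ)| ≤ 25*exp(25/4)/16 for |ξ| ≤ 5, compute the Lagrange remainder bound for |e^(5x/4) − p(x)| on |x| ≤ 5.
625*exp(25/4)/32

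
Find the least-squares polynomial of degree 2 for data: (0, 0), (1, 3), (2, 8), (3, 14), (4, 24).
1/7 + (113/70)x + (15/14)x²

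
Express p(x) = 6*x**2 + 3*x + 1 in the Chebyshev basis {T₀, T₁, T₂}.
(4)T₀ + (3)T₁ + (3)T₂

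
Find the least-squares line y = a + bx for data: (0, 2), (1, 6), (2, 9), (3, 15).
a = 17/10, b = 21/5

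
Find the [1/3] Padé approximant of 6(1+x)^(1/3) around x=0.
(5*x + 6)/(x**3/81 - x**2/18 + x/2 + 1)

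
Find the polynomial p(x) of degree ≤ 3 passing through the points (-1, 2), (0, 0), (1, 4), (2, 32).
3*x**3 + 3*x**2 - 2*x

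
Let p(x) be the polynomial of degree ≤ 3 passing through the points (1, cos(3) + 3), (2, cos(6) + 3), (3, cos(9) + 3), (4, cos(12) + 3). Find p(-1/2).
-189*cos(6)/16 + 135*cos(9)/16 + 105*cos(3)/16 - 35*cos(12)/16 + 3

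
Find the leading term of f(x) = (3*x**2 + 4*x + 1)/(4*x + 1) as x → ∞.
3*x/4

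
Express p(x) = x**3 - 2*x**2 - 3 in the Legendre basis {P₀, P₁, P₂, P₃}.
(-11/3)P₀ + (3/5)P₁ + (-4/3)P₂ + (2/5)P₃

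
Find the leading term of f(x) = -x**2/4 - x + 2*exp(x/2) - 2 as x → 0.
x**3/24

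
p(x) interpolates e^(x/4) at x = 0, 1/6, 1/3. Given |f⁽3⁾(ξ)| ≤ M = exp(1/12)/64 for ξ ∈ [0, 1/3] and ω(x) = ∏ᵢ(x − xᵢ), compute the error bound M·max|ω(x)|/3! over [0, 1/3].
sqrt(3)*exp(1/12)/373248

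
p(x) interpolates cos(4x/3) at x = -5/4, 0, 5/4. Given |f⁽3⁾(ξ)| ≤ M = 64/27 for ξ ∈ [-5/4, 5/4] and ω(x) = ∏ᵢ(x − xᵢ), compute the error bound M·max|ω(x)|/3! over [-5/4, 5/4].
125*sqrt(3)/729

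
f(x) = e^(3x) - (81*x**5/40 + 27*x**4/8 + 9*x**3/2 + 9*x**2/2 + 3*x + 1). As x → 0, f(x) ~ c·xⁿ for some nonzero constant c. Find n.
6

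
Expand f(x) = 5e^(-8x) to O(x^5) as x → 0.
5 - 40*x + 160*x**2 - 1280*x**3/3 + 2560*x**4/3 + O(x**5)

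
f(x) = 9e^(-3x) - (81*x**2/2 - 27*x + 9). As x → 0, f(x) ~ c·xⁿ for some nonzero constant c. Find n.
3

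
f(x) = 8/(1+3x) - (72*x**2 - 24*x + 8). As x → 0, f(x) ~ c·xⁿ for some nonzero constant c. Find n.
3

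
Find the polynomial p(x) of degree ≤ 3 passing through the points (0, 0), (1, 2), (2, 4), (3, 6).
2*x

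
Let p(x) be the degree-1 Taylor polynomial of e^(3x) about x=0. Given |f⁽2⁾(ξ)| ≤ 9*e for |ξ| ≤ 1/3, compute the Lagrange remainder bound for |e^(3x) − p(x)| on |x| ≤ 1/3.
e/2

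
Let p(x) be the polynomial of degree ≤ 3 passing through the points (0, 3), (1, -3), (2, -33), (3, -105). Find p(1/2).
15/8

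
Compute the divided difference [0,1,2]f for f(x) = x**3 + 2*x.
3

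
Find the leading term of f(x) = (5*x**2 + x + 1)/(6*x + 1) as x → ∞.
5*x/6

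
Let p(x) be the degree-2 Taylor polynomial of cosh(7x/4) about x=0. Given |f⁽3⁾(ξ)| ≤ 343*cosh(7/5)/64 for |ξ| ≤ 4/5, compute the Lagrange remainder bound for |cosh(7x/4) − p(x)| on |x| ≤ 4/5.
343*cosh(7/5)/750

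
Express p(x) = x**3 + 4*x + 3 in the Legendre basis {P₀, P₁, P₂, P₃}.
(3)P₀ + (23/5)P₁ + (2/5)P₃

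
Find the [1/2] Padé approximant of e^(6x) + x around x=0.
(127*x/31 + 1)/(72*x**2/31 - 90*x/31 + 1)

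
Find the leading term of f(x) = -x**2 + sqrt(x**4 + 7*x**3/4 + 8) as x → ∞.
7*x/8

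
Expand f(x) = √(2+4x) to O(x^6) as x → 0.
sqrt(2) + sqrt(2)*x - sqrt(2)*x**2/2 + sqrt(2)*x**3/2 - 5*sqrt(2)*x**4/8 + 7*sqrt(2)*x**5/8 + O(x**6)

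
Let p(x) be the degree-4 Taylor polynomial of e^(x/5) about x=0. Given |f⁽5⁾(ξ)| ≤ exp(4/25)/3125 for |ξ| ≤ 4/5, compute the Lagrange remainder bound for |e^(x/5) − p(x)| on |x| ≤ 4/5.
128*exp(4/25)/146484375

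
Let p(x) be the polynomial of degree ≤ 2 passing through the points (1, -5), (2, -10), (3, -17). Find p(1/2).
-13/4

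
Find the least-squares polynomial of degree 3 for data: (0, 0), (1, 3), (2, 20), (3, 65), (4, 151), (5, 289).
13/126 + (-457/756)x + (68/63)x² + (229/108)x³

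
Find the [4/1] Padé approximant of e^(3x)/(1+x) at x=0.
(189*x**4/440 + 9*x**3/11 + 171*x**2/110 + 84*x/55 + 1)/(1 - 26*x/55)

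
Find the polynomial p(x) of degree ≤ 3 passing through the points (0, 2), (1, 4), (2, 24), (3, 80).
3*x**3 - x + 2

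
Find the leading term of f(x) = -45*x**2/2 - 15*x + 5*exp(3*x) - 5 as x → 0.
45*x**3/2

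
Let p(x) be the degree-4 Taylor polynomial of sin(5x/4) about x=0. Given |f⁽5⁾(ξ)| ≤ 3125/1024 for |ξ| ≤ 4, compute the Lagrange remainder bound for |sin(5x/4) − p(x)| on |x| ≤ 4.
625/24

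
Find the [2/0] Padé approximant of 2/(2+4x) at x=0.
4*x**2 - 2*x + 1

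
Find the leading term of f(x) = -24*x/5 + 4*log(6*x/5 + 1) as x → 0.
-72*x**2/25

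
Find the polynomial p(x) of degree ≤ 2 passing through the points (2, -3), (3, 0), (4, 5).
x**2 - 2*x - 3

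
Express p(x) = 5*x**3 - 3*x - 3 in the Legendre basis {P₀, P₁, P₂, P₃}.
(-3)P₀ + (2)P₃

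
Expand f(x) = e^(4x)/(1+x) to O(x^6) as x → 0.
1 + 3*x + 5*x**2 + 17*x**3/3 + 5*x**4 + 53*x**5/15 + O(x**6)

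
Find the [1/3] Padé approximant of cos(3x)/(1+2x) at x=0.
(1 - 15*x/8)/(9*x**3/16 + 3*x**2/4 + x/8 + 1)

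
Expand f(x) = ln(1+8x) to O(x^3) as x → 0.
8*x - 32*x**2 + O(x**3)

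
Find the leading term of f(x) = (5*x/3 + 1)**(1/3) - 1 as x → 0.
5*x/9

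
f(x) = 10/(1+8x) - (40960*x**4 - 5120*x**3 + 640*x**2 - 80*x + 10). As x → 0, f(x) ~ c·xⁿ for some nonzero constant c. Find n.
5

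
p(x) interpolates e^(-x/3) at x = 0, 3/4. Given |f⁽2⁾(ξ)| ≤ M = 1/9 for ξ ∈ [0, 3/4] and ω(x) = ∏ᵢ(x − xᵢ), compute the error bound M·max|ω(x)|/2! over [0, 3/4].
1/128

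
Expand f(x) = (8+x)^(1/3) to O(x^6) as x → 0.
2 + x/12 - x**2/288 + 5*x**3/20736 - 5*x**4/248832 + 11*x**5/5971968 + O(x**6)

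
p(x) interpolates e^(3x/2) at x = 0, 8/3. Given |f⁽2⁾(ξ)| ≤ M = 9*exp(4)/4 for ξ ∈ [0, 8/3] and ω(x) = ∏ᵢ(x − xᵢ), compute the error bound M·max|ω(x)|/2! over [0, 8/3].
2*exp(4)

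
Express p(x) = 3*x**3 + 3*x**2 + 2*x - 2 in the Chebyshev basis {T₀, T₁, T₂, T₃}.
(-1/2)T₀ + (17/4)T₁ + (3/2)T₂ + (3/4)T₃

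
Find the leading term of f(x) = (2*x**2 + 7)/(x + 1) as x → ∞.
2*x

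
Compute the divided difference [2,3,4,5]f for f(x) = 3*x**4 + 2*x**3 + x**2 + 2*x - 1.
44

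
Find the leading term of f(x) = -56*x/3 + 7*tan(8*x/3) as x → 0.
3584*x**3/81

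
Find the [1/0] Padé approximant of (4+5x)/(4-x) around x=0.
3*x/2 + 1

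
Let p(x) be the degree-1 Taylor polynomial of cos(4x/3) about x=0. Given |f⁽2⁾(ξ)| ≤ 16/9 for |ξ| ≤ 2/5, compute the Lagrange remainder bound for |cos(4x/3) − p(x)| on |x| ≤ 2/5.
32/225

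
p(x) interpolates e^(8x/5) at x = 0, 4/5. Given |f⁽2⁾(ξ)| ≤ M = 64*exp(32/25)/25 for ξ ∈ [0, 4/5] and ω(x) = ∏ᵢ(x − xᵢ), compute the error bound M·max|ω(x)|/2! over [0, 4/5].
128*exp(32/25)/625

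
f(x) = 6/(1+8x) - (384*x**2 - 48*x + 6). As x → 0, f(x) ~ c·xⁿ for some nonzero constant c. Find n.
3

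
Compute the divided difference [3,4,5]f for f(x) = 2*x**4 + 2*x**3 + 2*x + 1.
218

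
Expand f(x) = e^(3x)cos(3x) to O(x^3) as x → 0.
1 + 3*x + O(x**3)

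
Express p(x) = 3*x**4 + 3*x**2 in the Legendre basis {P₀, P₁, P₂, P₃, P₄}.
(8/5)P₀ + (26/7)P₂ + (24/35)P₄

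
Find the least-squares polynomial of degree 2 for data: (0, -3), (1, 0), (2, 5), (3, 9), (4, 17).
-102/35 + (163/70)x + (9/14)x²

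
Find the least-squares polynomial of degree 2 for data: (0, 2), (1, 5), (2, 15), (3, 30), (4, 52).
68/35 + (3/14)x + (43/14)x²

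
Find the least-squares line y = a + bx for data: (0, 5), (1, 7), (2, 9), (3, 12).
a = 24/5, b = 23/10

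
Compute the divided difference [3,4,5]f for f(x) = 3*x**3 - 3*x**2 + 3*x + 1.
33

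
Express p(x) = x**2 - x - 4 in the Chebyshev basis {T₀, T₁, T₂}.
(-7/2)T₀ - T₁ + (1/2)T₂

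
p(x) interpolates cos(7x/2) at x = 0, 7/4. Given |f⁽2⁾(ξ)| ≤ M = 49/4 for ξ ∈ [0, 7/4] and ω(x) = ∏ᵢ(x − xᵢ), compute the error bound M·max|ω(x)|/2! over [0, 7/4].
2401/512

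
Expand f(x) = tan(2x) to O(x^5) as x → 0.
2*x + 8*x**3/3 + O(x**5)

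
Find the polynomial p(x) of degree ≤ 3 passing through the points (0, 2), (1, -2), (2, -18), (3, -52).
-x**3 - 3*x**2 + 2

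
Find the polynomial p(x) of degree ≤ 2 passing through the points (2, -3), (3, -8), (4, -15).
1 - x**2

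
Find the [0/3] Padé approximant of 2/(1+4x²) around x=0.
2/(4*x**2 + 1)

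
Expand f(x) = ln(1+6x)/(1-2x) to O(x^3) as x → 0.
6*x - 6*x**2 + O(x**3)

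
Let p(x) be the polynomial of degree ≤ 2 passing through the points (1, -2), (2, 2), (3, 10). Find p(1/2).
-5/2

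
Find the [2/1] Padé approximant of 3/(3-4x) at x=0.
1/(1 - 4*x/3)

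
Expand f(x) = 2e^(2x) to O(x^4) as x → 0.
2 + 4*x + 4*x**2 + 8*x**3/3 + O(x**4)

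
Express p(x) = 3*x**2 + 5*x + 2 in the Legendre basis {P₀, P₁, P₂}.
(3)P₀ + (5)P₁ + (2)P₂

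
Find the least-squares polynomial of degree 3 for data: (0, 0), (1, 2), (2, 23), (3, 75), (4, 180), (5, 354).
-13/63 + (116/189)x + (-37/63)x² + (79/27)x³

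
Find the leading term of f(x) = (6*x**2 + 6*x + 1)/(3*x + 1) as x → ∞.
2*x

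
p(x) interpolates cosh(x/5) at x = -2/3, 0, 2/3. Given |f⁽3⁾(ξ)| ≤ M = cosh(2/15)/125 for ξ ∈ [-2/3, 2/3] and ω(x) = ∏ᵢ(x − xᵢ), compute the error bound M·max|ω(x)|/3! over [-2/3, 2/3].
8*sqrt(3)*cosh(2/15)/91125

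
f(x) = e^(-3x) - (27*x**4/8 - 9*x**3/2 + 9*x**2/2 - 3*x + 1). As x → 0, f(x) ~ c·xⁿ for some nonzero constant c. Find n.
5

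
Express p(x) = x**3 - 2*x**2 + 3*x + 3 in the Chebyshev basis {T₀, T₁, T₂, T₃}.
(2)T₀ + (15/4)T₁ - T₂ + (1/4)T₃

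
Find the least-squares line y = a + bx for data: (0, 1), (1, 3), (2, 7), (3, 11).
a = 2/5, b = 17/5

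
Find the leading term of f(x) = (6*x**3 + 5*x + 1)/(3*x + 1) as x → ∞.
2*x**2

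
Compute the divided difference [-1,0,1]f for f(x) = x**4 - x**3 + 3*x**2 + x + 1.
4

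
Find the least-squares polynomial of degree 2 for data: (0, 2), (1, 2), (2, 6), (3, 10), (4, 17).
9/5 + (-1/5)x + x²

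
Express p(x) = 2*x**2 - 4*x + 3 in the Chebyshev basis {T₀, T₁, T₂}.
(4)T₀ + (-4)T₁ + T₂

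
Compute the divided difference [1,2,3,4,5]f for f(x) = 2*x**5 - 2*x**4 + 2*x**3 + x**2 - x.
28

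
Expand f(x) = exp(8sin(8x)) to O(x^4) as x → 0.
1 + 64*x + 2048*x**2 + 43008*x**3 + O(x**4)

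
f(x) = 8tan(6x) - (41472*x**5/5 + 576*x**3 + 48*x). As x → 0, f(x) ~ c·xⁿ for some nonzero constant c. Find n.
7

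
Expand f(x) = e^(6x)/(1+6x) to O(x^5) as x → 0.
1 + 18*x**2 - 72*x**3 + 486*x**4 + O(x**5)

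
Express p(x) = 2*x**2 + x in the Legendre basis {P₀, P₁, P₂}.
(2/3)P₀ + P₁ + (4/3)P₂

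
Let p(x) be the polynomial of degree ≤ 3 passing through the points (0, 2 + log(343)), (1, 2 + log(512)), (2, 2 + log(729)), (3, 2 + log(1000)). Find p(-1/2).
2 + log(257298363*2**(3/8)*3**(7/8)*5**(1/16)*7**(9/16)/10485760)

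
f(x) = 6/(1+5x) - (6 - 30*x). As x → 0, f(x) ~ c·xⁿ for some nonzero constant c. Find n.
2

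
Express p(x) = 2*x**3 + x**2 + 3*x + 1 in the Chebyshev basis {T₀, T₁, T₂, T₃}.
(3/2)T₀ + (9/2)T₁ + (1/2)T₂ + (1/2)T₃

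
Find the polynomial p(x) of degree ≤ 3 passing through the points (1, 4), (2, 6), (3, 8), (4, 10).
2*x + 2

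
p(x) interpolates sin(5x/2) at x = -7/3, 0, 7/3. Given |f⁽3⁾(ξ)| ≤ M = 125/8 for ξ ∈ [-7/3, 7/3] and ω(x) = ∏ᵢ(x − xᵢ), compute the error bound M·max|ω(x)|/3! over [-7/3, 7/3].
42875*sqrt(3)/5832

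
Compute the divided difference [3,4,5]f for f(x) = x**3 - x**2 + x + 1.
11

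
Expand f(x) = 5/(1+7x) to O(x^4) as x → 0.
5 - 35*x + 245*x**2 - 1715*x**3 + O(x**4)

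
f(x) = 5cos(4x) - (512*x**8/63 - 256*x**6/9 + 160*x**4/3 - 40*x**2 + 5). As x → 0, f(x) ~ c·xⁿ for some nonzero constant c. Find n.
10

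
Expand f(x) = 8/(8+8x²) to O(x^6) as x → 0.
1 - x**2 + x**4 + O(x**6)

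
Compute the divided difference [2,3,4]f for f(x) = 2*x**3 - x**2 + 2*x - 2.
17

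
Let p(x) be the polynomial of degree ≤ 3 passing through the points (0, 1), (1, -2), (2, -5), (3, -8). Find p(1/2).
-1/2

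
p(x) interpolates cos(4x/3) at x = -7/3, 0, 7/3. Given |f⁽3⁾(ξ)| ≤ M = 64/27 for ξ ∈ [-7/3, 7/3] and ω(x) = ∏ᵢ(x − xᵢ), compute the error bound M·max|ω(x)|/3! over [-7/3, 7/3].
21952*sqrt(3)/19683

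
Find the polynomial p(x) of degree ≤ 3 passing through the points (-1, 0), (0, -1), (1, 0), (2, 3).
x**2 - 1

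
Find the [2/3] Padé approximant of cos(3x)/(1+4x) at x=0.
(1 - 15*x**2/4)/(3*x**3 + 3*x**2/4 + 4*x + 1)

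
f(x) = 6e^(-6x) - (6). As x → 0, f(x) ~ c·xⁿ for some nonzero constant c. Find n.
1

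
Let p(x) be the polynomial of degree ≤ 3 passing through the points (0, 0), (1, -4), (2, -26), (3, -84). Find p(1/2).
-7/8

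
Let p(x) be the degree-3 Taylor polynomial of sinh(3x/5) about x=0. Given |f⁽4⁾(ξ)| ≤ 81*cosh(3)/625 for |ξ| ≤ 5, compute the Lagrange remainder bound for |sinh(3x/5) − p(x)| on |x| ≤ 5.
27*cosh(3)/8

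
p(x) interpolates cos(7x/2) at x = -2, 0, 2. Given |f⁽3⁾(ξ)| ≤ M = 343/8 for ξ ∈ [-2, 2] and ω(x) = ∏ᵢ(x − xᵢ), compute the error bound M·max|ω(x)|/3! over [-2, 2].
343*sqrt(3)/27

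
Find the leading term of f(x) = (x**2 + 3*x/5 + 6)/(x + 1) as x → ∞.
x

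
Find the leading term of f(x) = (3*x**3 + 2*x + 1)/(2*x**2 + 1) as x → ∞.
3*x/2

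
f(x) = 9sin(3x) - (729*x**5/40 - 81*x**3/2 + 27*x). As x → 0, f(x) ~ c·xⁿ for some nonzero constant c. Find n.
7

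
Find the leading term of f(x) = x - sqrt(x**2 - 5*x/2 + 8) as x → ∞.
5/4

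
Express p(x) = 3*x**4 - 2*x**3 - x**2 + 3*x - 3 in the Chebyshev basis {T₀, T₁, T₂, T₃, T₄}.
(-19/8)T₀ + (3/2)T₁ + T₂ + (-1/2)T₃ + (3/8)T₄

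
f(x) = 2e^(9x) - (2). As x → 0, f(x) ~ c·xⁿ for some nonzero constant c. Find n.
1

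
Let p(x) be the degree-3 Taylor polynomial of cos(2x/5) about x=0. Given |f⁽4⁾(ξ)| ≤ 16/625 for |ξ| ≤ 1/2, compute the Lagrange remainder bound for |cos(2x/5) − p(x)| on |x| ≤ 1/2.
1/15000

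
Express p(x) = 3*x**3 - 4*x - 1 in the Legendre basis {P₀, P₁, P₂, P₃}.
-P₀ + (-11/5)P₁ + (6/5)P₃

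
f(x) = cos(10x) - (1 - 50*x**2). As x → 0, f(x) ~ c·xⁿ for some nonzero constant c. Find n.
4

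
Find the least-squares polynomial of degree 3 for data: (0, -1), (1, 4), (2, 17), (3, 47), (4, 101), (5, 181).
-16/21 + (71/63)x + (23/12)x² + (37/36)x³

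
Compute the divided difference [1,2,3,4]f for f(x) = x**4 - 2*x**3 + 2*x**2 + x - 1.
8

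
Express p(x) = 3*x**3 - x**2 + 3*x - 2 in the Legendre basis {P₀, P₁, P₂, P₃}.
(-7/3)P₀ + (24/5)P₁ + (-2/3)P₂ + (6/5)P₃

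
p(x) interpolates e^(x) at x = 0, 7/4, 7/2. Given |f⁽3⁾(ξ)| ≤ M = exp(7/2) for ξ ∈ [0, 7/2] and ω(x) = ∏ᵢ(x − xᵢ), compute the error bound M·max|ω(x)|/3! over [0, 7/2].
343*sqrt(3)*exp(7/2)/1728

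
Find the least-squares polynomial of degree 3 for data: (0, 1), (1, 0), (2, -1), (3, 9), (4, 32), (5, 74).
155/126 + (-1133/756)x + (-92/63)x² + (101/108)x³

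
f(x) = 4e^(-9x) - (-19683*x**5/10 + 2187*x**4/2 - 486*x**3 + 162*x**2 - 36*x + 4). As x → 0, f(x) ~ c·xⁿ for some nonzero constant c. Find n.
6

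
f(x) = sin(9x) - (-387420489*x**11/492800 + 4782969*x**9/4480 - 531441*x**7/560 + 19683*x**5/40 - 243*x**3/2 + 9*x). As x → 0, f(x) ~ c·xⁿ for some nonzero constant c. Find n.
13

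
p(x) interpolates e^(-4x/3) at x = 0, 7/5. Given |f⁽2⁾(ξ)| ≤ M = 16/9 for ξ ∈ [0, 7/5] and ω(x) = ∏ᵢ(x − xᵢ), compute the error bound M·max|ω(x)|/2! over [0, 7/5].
98/225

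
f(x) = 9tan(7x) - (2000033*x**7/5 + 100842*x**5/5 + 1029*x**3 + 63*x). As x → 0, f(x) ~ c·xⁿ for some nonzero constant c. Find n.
9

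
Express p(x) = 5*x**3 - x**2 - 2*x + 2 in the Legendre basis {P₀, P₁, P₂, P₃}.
(5/3)P₀ + P₁ + (-2/3)P₂ + (2)P₃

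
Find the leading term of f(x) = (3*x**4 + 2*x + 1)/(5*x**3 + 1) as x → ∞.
3*x/5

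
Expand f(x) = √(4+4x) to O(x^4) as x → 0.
2 + x - x**2/4 + x**3/8 + O(x**4)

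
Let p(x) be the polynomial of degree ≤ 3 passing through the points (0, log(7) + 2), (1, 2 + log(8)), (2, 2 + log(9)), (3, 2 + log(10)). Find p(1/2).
2 + log(4*2**(7/8)*3**(3/8)*5**(1/16)*7**(5/16)/3)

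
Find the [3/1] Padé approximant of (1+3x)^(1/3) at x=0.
(-x**3/3 + x**2 + 3*x + 1)/(2*x + 1)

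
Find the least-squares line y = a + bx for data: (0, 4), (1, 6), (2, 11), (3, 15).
a = 33/10, b = 19/5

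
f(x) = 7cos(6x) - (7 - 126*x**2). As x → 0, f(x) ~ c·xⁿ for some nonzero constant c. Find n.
4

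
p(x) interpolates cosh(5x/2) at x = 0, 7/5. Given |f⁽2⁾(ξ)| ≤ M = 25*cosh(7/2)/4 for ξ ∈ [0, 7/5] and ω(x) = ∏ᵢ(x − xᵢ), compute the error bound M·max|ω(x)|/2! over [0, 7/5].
49*cosh(7/2)/32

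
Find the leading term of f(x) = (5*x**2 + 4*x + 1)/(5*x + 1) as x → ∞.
x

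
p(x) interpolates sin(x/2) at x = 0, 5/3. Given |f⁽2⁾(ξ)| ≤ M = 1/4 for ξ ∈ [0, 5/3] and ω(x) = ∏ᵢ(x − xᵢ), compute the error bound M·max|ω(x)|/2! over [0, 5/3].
25/288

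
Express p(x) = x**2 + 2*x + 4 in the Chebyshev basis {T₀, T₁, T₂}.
(9/2)T₀ + (2)T₁ + (1/2)T₂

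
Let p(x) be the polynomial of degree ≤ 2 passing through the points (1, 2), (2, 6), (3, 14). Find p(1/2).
3/2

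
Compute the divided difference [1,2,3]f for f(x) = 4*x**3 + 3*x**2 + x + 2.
27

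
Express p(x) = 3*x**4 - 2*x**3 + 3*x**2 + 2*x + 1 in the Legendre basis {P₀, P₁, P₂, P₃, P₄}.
(13/5)P₀ + (4/5)P₁ + (26/7)P₂ + (-4/5)P₃ + (24/35)P₄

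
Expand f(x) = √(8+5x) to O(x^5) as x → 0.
2*sqrt(2) + 5*sqrt(2)*x/8 - 25*sqrt(2)*x**2/256 + 125*sqrt(2)*x**3/4096 - 3125*sqrt(2)*x**4/262144 + O(x**5)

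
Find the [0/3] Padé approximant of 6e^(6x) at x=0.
6/(-36*x**3 + 18*x**2 - 6*x + 1)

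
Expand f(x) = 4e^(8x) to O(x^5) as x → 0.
4 + 32*x + 128*x**2 + 1024*x**3/3 + 2048*x**4/3 + O(x**5)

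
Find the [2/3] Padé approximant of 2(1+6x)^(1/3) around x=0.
(28*x**2 + 16*x + 2)/(-4*x**3/3 + 6*x**2 + 6*x + 1)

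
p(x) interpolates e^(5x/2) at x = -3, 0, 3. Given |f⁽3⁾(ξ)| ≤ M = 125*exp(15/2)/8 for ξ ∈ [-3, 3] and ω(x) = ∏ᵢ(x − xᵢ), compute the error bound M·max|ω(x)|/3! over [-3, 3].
125*sqrt(3)*exp(15/2)/8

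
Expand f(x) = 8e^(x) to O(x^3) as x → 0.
8 + 8*x + 4*x**2 + O(x**3)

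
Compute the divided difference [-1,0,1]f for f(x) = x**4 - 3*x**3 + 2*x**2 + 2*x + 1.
3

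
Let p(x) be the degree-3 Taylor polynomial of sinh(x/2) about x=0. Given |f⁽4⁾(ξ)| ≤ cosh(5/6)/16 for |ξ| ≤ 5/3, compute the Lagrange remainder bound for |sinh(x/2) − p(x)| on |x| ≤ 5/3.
625*cosh(5/6)/31104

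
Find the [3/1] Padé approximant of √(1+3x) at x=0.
(-27*x**3/64 + 27*x**2/16 + 27*x/8 + 1)/(15*x/8 + 1)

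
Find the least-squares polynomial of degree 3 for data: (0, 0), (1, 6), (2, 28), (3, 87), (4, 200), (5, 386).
2/21 + (29/9)x + (-16/21)x² + (28/9)x³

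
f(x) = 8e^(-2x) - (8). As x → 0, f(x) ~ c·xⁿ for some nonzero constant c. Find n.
1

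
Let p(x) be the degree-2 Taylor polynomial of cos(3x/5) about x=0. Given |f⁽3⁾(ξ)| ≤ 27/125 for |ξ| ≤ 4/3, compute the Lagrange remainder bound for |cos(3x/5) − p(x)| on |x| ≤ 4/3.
32/375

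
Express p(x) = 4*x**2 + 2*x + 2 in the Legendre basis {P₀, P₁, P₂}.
(10/3)P₀ + (2)P₁ + (8/3)P₂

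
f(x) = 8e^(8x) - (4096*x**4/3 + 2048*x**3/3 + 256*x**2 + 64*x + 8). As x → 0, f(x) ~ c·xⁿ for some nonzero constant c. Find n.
5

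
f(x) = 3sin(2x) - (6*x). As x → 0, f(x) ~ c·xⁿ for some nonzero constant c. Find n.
3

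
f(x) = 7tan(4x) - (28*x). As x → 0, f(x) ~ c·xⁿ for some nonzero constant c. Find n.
3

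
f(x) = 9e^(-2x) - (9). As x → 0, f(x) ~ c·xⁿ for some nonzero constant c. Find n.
1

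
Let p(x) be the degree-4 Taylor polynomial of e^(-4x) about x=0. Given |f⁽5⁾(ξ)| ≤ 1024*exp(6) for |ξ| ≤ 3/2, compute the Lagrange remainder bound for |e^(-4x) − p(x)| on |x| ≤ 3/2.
324*exp(6)/5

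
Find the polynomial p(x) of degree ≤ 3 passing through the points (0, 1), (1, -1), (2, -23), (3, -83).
-3*x**3 - x**2 + 2*x + 1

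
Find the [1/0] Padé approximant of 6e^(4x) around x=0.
24*x + 6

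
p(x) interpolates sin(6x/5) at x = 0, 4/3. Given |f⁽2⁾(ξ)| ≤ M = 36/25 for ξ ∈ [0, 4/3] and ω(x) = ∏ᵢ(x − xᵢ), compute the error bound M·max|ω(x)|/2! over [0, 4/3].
8/25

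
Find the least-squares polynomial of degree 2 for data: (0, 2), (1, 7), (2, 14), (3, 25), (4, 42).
12/5 + (9/5)x + (2)x²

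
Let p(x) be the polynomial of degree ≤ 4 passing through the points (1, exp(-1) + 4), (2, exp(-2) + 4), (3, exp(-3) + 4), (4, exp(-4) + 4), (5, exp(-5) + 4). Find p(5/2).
(-5*exp(4) - 20*e + 3 + 90*exp(2) + 60*exp(3) + 512*exp(5))*exp(-5)/128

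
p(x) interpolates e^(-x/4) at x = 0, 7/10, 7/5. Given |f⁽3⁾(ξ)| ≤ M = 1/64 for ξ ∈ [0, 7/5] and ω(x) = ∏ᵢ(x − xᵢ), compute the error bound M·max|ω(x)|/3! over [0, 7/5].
343*sqrt(3)/1728000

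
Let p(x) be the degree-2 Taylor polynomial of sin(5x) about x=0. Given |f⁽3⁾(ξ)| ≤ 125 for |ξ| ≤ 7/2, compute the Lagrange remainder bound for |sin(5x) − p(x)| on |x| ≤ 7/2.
42875/48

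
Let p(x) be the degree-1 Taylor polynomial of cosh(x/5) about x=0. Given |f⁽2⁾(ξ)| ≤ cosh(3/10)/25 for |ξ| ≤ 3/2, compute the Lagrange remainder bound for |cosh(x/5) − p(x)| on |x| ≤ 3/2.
9*cosh(3/10)/200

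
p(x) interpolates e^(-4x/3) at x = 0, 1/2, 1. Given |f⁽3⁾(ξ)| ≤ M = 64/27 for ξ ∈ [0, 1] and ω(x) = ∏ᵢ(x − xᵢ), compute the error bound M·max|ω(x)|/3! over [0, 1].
8*sqrt(3)/729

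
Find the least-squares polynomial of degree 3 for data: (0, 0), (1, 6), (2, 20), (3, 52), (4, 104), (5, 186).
4/63 + (586/189)x + (13/9)x² + (29/27)x³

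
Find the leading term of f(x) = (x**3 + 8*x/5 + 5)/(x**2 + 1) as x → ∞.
x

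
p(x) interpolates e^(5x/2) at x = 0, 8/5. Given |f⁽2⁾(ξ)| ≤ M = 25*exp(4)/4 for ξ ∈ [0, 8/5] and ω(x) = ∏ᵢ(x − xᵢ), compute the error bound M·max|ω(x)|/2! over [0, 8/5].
2*exp(4)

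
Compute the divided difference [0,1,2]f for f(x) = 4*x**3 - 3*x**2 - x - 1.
9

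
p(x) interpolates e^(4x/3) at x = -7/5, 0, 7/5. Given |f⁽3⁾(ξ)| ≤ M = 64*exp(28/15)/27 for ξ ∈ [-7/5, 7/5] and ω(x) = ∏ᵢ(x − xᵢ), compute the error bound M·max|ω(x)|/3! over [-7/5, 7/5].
21952*sqrt(3)*exp(28/15)/91125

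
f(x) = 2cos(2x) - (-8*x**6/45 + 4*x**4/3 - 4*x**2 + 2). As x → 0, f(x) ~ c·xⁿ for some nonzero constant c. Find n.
8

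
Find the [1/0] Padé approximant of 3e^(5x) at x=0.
15*x + 3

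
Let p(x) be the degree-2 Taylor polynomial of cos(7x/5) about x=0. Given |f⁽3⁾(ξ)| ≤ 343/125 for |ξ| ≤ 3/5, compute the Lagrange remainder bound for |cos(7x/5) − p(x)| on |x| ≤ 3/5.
3087/31250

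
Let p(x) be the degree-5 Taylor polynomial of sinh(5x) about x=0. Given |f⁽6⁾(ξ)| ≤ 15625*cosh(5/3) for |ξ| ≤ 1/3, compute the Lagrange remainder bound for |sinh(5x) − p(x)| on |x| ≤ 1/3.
3125*cosh(5/3)/104976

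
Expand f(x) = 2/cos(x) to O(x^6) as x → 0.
2 + x**2 + 5*x**4/12 + O(x**6)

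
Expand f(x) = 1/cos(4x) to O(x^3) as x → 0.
1 + 8*x**2 + O(x**3)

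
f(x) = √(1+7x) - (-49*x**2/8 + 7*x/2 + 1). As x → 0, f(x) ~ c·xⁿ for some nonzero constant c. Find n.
3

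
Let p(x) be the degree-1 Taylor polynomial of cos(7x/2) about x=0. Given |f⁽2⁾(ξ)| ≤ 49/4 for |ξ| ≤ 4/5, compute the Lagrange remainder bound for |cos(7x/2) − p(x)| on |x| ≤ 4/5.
98/25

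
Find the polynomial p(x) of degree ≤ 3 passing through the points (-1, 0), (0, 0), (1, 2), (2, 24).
3*x**3 + x**2 - 2*x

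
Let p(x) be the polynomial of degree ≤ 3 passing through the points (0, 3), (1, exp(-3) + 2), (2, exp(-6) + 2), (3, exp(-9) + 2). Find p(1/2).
(-5*exp(3) + 1 + 15*exp(6) + 37*exp(9))*exp(-9)/16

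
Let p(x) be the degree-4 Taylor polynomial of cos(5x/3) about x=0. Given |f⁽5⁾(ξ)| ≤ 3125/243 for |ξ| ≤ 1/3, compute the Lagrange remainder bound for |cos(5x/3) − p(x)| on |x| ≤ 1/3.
625/1417176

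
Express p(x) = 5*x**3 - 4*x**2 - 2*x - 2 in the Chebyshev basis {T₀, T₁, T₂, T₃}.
(-4)T₀ + (7/4)T₁ + (-2)T₂ + (5/4)T₃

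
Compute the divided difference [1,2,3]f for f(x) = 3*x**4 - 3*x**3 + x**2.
58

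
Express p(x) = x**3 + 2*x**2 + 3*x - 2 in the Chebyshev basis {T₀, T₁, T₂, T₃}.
-T₀ + (15/4)T₁ + T₂ + (1/4)T₃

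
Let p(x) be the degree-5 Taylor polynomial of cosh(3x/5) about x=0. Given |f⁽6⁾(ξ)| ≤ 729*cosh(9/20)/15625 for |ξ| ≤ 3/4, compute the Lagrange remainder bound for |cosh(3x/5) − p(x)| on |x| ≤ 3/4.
59049*cosh(9/20)/5120000000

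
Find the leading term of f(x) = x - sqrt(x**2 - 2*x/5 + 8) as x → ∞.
1/5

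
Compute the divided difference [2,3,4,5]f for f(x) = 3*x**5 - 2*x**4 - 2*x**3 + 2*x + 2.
345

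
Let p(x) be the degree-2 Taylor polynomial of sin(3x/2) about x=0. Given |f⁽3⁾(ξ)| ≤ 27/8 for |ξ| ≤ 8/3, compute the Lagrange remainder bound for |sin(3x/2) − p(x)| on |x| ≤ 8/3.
32/3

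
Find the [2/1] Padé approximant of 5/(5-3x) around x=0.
1/(1 - 3*x/5)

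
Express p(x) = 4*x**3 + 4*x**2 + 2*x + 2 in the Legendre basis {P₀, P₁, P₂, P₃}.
(10/3)P₀ + (22/5)P₁ + (8/3)P₂ + (8/5)P₃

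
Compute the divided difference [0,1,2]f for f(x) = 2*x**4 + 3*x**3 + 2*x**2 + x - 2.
25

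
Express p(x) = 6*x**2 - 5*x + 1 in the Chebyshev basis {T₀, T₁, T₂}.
(4)T₀ + (-5)T₁ + (3)T₂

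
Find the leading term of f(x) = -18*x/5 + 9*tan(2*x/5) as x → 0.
24*x**3/125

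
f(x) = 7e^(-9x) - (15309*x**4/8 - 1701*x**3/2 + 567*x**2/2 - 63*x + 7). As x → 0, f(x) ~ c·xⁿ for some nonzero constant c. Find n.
5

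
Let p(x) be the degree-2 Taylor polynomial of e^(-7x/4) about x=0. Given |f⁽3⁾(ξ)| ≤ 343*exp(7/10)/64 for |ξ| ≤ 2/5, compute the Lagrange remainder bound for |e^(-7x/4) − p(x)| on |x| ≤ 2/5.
343*exp(7/10)/6000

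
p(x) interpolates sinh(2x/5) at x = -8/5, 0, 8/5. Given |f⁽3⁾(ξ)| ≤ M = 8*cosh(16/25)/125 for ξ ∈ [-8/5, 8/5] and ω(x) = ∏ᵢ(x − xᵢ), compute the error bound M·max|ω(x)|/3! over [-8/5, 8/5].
4096*sqrt(3)*cosh(16/25)/421875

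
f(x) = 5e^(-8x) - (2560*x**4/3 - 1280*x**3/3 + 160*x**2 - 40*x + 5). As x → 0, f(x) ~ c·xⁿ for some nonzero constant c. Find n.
5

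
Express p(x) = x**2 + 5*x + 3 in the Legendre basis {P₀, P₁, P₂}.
(10/3)P₀ + (5)P₁ + (2/3)P₂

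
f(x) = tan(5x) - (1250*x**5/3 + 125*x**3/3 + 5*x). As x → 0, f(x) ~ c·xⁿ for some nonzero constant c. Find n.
7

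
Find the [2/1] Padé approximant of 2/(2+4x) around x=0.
1/(2*x + 1)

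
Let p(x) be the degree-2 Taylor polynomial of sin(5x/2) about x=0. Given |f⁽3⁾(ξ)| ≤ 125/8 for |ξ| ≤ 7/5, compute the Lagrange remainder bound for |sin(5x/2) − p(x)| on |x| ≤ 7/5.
343/48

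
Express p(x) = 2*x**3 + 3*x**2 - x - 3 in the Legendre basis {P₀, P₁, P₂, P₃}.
(-2)P₀ + (1/5)P₁ + (2)P₂ + (4/5)P₃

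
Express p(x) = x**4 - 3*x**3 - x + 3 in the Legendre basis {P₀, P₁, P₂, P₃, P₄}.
(16/5)P₀ + (-14/5)P₁ + (4/7)P₂ + (-6/5)P₃ + (8/35)P₄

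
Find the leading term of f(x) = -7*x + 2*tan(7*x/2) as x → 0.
343*x**3/12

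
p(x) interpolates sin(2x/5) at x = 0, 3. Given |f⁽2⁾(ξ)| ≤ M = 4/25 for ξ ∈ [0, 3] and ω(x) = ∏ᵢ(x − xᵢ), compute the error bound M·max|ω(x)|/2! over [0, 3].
9/50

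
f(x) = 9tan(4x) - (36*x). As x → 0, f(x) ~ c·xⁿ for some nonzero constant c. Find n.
3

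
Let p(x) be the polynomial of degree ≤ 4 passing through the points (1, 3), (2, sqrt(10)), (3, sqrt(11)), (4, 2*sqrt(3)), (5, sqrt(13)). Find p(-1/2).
-693*sqrt(10)/32 - 385*sqrt(3)/16 + 315*sqrt(13)/128 + 3465/128 + 1485*sqrt(11)/64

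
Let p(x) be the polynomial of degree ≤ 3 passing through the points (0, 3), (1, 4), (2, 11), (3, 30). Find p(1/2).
25/8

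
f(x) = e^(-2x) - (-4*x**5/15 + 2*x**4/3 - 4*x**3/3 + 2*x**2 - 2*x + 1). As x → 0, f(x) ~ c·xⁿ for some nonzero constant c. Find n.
6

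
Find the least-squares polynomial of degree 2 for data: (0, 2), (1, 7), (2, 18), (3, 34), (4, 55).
66/35 + (191/70)x + (37/14)x²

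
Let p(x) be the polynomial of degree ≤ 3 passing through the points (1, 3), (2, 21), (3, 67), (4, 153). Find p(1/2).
3/4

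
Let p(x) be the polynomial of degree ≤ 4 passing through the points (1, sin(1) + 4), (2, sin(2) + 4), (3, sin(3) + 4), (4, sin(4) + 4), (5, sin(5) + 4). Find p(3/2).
7*sin(4)/32 - 35*sin(3)/64 - 5*sin(5)/128 + 35*sin(1)/128 + 35*sin(2)/32 + 4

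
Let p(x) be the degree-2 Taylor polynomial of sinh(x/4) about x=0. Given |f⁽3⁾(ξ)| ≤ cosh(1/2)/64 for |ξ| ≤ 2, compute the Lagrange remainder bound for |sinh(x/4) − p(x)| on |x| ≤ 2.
cosh(1/2)/48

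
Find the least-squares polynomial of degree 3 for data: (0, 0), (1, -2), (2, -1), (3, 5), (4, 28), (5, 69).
-1/21 + (-47/126)x + (-193/84)x² + (37/36)x³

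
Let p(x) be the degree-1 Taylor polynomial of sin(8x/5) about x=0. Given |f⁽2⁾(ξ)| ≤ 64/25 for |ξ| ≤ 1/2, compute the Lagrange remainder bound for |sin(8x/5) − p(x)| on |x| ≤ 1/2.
8/25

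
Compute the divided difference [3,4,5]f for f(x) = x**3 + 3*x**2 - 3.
15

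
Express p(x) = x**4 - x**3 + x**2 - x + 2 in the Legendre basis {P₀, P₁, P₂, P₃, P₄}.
(38/15)P₀ + (-8/5)P₁ + (26/21)P₂ + (-2/5)P₃ + (8/35)P₄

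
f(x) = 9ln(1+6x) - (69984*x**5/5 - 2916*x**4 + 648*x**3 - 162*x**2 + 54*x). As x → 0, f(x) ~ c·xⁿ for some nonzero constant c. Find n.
6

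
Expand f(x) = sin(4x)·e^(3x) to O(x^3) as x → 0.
4*x + 12*x**2 + O(x**3)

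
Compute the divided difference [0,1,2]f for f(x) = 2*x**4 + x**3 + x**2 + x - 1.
18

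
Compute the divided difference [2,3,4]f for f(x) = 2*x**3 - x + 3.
18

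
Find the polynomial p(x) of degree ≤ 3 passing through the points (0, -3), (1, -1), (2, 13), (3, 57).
3*x**3 - 3*x**2 + 2*x - 3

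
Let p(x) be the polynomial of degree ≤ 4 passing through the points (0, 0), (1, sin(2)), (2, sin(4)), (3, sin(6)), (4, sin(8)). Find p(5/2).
45*sin(4)/64 - 5*sin(2)/32 + 15*sin(6)/32 - 5*sin(8)/128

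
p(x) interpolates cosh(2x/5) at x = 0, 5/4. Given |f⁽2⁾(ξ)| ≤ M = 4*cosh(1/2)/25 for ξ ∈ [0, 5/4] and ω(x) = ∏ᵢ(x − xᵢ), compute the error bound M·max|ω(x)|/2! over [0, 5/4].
cosh(1/2)/32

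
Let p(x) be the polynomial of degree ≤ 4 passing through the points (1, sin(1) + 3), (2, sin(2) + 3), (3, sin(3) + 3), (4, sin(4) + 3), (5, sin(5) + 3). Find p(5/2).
-5*sin(1)/128 + 3*sin(5)/128 + 45*sin(3)/64 - 5*sin(4)/32 + 15*sin(2)/32 + 3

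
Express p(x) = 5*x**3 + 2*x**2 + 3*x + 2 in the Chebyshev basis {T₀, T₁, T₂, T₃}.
(3)T₀ + (27/4)T₁ + T₂ + (5/4)T₃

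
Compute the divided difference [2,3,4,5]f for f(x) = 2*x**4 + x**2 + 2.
28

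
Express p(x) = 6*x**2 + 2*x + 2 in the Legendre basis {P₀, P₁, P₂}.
(4)P₀ + (2)P₁ + (4)P₂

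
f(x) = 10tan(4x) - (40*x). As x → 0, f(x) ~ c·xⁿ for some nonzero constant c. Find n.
3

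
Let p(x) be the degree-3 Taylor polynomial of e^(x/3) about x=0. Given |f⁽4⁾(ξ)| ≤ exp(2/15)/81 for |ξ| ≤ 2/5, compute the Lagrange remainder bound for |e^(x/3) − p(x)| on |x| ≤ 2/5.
2*exp(2/15)/151875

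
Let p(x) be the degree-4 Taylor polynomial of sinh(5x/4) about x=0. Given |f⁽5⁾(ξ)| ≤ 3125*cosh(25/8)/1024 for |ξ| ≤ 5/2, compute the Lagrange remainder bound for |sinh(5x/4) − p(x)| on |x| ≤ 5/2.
1953125*cosh(25/8)/786432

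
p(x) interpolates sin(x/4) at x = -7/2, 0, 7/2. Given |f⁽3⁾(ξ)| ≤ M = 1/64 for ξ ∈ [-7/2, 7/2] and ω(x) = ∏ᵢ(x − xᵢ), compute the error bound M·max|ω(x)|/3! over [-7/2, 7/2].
343*sqrt(3)/13824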